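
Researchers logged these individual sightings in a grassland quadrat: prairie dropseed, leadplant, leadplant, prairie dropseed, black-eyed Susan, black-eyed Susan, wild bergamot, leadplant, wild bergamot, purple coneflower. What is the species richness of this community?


Total individuals logged = 10
Distinct species (count of individuals): prairie dropseed (2), leadplant (3), black-eyed Susan (2), wild bergamot (2), purple coneflower (1)
Species richness = number of distinct species = 5

5


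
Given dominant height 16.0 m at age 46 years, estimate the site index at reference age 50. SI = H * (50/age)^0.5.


50/46 = 1.08696
(1.08696)^0.5 = 1.04257
SI = 16.0 * 1.04257 = 16.6811 ≈ 16.7 m

16.7 m


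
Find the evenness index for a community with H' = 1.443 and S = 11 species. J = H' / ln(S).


ln(11) = 2.39790
J = H' / ln(S) = 1.443 / 2.39790 = 0.601777 ≈ 0.6018

0.6018


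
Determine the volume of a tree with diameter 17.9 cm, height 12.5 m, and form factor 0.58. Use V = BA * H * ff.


(D/200)^2 = (17.9/200)^2 = 0.0895^2 = 0.00801025
BA = 3.141593 * 0.00801025 = 0.0251649 m^2
V = 0.0251649 * 12.5 * 0.58 = 0.182446 ≈ 0.182 m^3

0.182 m^3


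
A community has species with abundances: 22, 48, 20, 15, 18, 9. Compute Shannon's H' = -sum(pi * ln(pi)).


Total N = 22 + 48 + 20 + 15 + 18 + 9 = 132
Per-species terms:
  p = 22/132 = 0.166667; ln(p) = -1.791757; p*ln(p) = 0.166667 * (-1.791757) = -0.298627
  p = 48/132 = 0.363636; ln(p) = -1.011602; p*ln(p) = 0.363636 * (-1.011602) = -0.367855
  p = 20/132 = 0.151515; ln(p) = -1.887071; p*ln(p) = 0.151515 * (-1.887071) = -0.285920
  p = 15/132 = 0.113636; ln(p) = -2.174755; p*ln(p) = 0.113636 * (-2.174755) = -0.247130
  p = 18/132 = 0.136364; ln(p) = -1.992427; p*ln(p) = 0.136364 * (-1.992427) = -0.271695
  p = 9/132 = 0.068182; ln(p) = -2.685575; p*ln(p) = 0.068182 * (-2.685575) = -0.183108
sum(p*ln(p)) = (-0.298627) + (-0.367855) + (-0.285920) + (-0.247130) + (-0.271695) + (-0.183108) = -1.654335
H' = -(-1.654335) = 1.654335 ≈ 1.6543

1.6543


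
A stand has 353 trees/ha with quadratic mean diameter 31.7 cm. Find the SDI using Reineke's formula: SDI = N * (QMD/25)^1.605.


QMD/25 = 31.7/25 = 1.268
(1.268)^1.605 = exp(1.605 * ln(1.268)) = exp(1.605 * 0.237441) = exp(0.381093) = 1.46388
SDI = 353 * 1.46388 = 516.750 ≈ 517

517


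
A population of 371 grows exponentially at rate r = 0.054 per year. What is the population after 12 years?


r*t = 0.054 * 12 = 0.648
exp(0.648) = 1.91171
N = 371 * 1.91171 = 709.244 ≈ 709

709


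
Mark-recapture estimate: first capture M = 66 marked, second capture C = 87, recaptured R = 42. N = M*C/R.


N = M * C / R = 66 * 87 / 42 = 5742 / 42 = 136.71 ≈ 137

137 individuals


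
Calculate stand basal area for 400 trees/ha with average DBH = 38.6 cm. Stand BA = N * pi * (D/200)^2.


(D/200)^2 = (38.6/200)^2 = 0.193^2 = 0.037249
Individual BA = 3.141593 * 0.037249 = 0.117021 m^2
Stand BA = 400 * 0.117021 = 46.8084 ≈ 46.81 m^2/ha

46.81 m^2/ha


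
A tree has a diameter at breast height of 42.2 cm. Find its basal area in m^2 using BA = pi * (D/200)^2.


D/200 = 42.2/200 = 0.211 m
(D/200)^2 = 0.211^2 = 0.044521
BA = 3.141593 * 0.044521 = 0.139867 ≈ 0.1399 m^2

0.1399 m^2


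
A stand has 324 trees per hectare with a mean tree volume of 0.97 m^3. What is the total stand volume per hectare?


V_stand = 324 * 0.97 = 314.28 ≈ 314.3 m^3/ha

314.3 m^3/ha


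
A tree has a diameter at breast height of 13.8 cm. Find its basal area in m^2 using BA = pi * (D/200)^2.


D/200 = 13.8/200 = 0.069 m
(D/200)^2 = 0.069^2 = 0.004761
BA = 3.141593 * 0.004761 = 0.0149571 ≈ 0.0150 m^2

0.0150 m^2


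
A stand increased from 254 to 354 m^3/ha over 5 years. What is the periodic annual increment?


PAI = (V2 - V1) / period = (354 - 254) / 5 = 100 / 5 = 20.00 m^3/ha/yr

20.00 m^3/ha/yr


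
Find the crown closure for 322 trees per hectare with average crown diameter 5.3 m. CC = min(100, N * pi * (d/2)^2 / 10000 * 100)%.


(d/2)^2 = (5.3/2)^2 = 2.65^2 = 7.0225
Crown area = 3.141593 * 7.0225 = 22.0618 m^2
N * area / 10000 * 100 = 322 * 22.0618 / 10000 * 100 = 71.0390
CC = min(100, 71.0390) = 71.0390 ≈ 71.0%

71.0%


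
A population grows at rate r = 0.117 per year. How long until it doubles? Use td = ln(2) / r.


td = ln(2) / 0.117 = 0.693147 / 0.117 = 5.92433 ≈ 5.9 years

5.9 years


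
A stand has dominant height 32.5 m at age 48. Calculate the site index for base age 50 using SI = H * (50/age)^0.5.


50/48 = 1.04167
(1.04167)^0.5 = 1.02062
SI = 32.5 * 1.02062 = 33.1702 ≈ 33.2 m

33.2 m


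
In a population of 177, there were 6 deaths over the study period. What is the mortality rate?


Mortality rate = 6 / 177 = 0.033898 ≈ 0.0339

0.0339


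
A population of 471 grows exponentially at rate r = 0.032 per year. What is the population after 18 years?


r*t = 0.032 * 18 = 0.576
exp(0.576) = 1.77891
N = 471 * 1.77891 = 837.867 ≈ 838

838


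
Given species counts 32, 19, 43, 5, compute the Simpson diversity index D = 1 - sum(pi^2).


Total N = 32 + 19 + 43 + 5 = 99
Per-species terms:
  p = 32/99 = 0.323232; p^2 = 0.323232^2 = 0.104479
  p = 19/99 = 0.191919; p^2 = 0.191919^2 = 0.036833
  p = 43/99 = 0.434343; p^2 = 0.434343^2 = 0.188654
  p = 5/99 = 0.050505; p^2 = 0.050505^2 = 0.002551
sum(p^2) = 0.104479 + 0.036833 + 0.188654 + 0.002551 = 0.332517
D = 1 - 0.332517 = 0.667483 ≈ 0.6675

0.6675


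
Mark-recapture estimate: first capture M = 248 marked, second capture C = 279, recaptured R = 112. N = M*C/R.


N = M * C / R = 248 * 279 / 112 = 69192 / 112 = 617.79 ≈ 618

618 individuals


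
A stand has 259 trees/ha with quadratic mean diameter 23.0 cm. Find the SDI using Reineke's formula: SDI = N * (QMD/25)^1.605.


QMD/25 = 23.0/25 = 0.92
(0.92)^1.605 = exp(1.605 * ln(0.92)) = exp(1.605 * (-0.0833816)) = exp(-0.133827) = 0.874741
SDI = 259 * 0.874741 = 226.558 ≈ 227

227


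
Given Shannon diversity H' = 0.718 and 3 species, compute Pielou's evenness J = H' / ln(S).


ln(3) = 1.09861
J = H' / ln(S) = 0.718 / 1.09861 = 0.653553 ≈ 0.6536

0.6536


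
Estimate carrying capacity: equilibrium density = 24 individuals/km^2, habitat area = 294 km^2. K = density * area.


K = 24 * 294 = 7056 individuals

7056 individuals


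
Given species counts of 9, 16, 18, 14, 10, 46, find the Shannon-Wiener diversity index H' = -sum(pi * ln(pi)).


Total N = 9 + 16 + 18 + 14 + 10 + 46 = 113
Per-species terms:
  p = 9/113 = 0.079646; ln(p) = -2.530163; p*ln(p) = 0.079646 * (-2.530163) = -0.201517
  p = 16/113 = 0.141593; ln(p) = -1.954799; p*ln(p) = 0.141593 * (-1.954799) = -0.276786
  p = 18/113 = 0.159292; ln(p) = -1.837016; p*ln(p) = 0.159292 * (-1.837016) = -0.292622
  p = 14/113 = 0.123894; ln(p) = -2.088329; p*ln(p) = 0.123894 * (-2.088329) = -0.258731
  p = 10/113 = 0.088496; ln(p) = -2.424798; p*ln(p) = 0.088496 * (-2.424798) = -0.214585
  p = 46/113 = 0.407080; ln(p) = -0.898746; p*ln(p) = 0.407080 * (-0.898746) = -0.365862
sum(p*ln(p)) = (-0.201517) + (-0.276786) + (-0.292622) + (-0.258731) + (-0.214585) + (-0.365862) = -1.610103
H' = -(-1.610103) = 1.610103 ≈ 1.6101

1.6101


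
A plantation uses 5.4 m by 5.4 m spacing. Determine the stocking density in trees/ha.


N = 10000 / 5.4^2 = 10000 / 29.16 = 342.936 ≈ 343 trees/ha

343 trees/ha


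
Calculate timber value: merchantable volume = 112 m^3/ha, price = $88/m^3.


Value = 112 * 88 = $9856/ha

$9856/ha


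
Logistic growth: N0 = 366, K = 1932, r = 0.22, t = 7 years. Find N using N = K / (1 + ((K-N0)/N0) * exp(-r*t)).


(K - N0)/N0 = (1932 - 366)/366 = 1566/366 = 4.27869
r*t = 0.22 * 7 = 1.54; exp(-1.54) = 0.214381
4.27869 * 0.214381 = 0.917270
1 + 0.917270 = 1.91727
N = 1932 / 1.91727 = 1007.68 ≈ 1008

1008


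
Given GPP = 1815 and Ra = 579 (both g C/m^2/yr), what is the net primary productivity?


NPP = GPP - Ra = 1815 - 579 = 1236 g C/m^2/yr

1236 g C/m^2/yr


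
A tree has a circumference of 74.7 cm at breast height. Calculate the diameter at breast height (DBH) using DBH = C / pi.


DBH = C / pi = 74.7 / 3.141593 = 23.7777 ≈ 23.78 cm

23.78 cm


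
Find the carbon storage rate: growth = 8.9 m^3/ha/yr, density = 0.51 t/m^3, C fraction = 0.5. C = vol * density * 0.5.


C = 8.9 * 0.51 * 0.5 = 2.2695 ≈ 2.27 t C/ha/yr

2.27 t C/ha/yr


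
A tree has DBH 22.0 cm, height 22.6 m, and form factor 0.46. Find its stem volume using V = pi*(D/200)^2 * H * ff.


(D/200)^2 = (22.0/200)^2 = 0.11^2 = 0.0121
BA = 3.141593 * 0.0121 = 0.0380133 m^2
V = 0.0380133 * 22.6 * 0.46 = 0.395186 ≈ 0.395 m^3

0.395 m^3


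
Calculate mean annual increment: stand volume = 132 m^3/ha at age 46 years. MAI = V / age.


MAI = 132 / 46 = 2.8696 ≈ 2.87 m^3/ha/yr

2.87 m^3/ha/yr


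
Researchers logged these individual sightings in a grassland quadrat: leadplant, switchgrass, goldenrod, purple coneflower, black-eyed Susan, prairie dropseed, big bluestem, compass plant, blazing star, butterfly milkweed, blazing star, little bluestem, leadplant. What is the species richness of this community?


Total individuals logged = 13
Distinct species (count of individuals): leadplant (2), switchgrass (1), goldenrod (1), purple coneflower (1), black-eyed Susan (1), prairie dropseed (1), big bluestem (1), compass plant (1), blazing star (2), butterfly milkweed (1), little bluestem (1)
Species richness = number of distinct species = 11

11


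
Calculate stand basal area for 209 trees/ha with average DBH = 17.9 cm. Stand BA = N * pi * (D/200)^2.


(D/200)^2 = (17.9/200)^2 = 0.0895^2 = 0.00801025
Individual BA = 3.141593 * 0.00801025 = 0.0251649 m^2
Stand BA = 209 * 0.0251649 = 5.25946 ≈ 5.26 m^2/ha

5.26 m^2/ha


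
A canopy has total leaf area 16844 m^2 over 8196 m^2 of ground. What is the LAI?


LAI = 16844 / 8196 = 2.0551 ≈ 2.06

2.06


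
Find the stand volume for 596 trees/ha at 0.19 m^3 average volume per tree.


V_stand = 596 * 0.19 = 113.24 ≈ 113.2 m^3/ha

113.2 m^3/ha


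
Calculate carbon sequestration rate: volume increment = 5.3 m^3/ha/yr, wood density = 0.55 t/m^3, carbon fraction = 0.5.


C = 5.3 * 0.55 * 0.5 = 1.4575 ≈ 1.46 t C/ha/yr

1.46 t C/ha/yr


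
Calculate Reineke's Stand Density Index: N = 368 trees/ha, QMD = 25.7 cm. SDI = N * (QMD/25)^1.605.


QMD/25 = 25.7/25 = 1.028
(1.028)^1.605 = exp(1.605 * ln(1.028)) = exp(1.605 * 0.0276152) = exp(0.0443224) = 1.04532
SDI = 368 * 1.04532 = 384.678 ≈ 385

385


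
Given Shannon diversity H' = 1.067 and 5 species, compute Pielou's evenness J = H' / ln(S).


ln(5) = 1.60944
J = H' / ln(S) = 1.067 / 1.60944 = 0.662964 ≈ 0.6630

0.6630


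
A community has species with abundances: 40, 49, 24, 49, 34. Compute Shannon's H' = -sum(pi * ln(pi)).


Total N = 40 + 49 + 24 + 49 + 34 = 196
Per-species terms:
  p = 40/196 = 0.204082; ln(p) = -1.589233; p*ln(p) = 0.204082 * (-1.589233) = -0.324334
  p = 49/196 = 0.250000; ln(p) = -1.386294; p*ln(p) = 0.250000 * (-1.386294) = -0.346574
  p = 24/196 = 0.122449; ln(p) = -2.100061; p*ln(p) = 0.122449 * (-2.100061) = -0.257150
  p = 49/196 = 0.250000; ln(p) = -1.386294; p*ln(p) = 0.250000 * (-1.386294) = -0.346574
  p = 34/196 = 0.173469; ln(p) = -1.751756; p*ln(p) = 0.173469 * (-1.751756) = -0.303875
sum(p*ln(p)) = (-0.324334) + (-0.346574) + (-0.257150) + (-0.346574) + (-0.303875) = -1.578507
H' = -(-1.578507) = 1.578507 ≈ 1.5785

1.5785


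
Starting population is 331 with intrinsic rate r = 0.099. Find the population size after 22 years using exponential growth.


r*t = 0.099 * 22 = 2.178
exp(2.178) = 8.82863
N = 331 * 8.82863 = 2922.28 ≈ 2922

2922


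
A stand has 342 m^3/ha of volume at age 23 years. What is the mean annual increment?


MAI = 342 / 23 = 14.8696 ≈ 14.87 m^3/ha/yr

14.87 m^3/ha/yr


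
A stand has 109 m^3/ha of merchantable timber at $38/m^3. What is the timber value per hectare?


Value = 109 * 38 = $4142/ha

$4142/ha


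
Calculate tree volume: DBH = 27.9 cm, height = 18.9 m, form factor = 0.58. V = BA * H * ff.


(D/200)^2 = (27.9/200)^2 = 0.1395^2 = 0.01946025
BA = 3.141593 * 0.01946025 = 0.0611362 m^2
V = 0.0611362 * 18.9 * 0.58 = 0.670175 ≈ 0.670 m^3

0.670 m^3


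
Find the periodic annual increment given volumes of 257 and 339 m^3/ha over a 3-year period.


PAI = (V2 - V1) / period = (339 - 257) / 3 = 82 / 3 = 27.3333 ≈ 27.33 m^3/ha/yr

27.33 m^3/ha/yr


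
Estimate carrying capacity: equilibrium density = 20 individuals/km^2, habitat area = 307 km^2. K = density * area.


K = 20 * 307 = 6140 individuals

6140 individuals


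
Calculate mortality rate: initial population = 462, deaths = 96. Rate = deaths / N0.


Mortality rate = 96 / 462 = 0.207792 ≈ 0.2078

0.2078


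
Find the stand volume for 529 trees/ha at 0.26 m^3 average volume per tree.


V_stand = 529 * 0.26 = 137.54 ≈ 137.5 m^3/ha

137.5 m^3/ha


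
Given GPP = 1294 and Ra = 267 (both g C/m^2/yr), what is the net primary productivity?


NPP = GPP - Ra = 1294 - 267 = 1027 g C/m^2/yr

1027 g C/m^2/yr


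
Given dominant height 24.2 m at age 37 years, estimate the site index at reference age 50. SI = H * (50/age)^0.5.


50/37 = 1.35135
(1.35135)^0.5 = 1.16248
SI = 24.2 * 1.16248 = 28.1320 ≈ 28.1 m

28.1 m


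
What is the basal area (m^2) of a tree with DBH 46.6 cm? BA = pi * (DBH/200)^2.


D/200 = 46.6/200 = 0.233 m
(D/200)^2 = 0.233^2 = 0.054289
BA = 3.141593 * 0.054289 = 0.170554 ≈ 0.1706 m^2

0.1706 m^2


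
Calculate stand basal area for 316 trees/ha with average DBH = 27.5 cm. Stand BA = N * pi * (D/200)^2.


(D/200)^2 = (27.5/200)^2 = 0.1375^2 = 0.01890625
Individual BA = 3.141593 * 0.01890625 = 0.0593957 m^2
Stand BA = 316 * 0.0593957 = 18.7690 ≈ 18.77 m^2/ha

18.77 m^2/ha


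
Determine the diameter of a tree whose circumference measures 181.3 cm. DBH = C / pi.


DBH = C / pi = 181.3 / 3.141593 = 57.7096 ≈ 57.71 cm

57.71 cm


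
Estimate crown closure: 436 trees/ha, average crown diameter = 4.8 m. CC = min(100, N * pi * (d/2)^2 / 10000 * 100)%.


(d/2)^2 = (4.8/2)^2 = 2.4^2 = 5.76
Crown area = 3.141593 * 5.76 = 18.0956 m^2
N * area / 10000 * 100 = 436 * 18.0956 / 10000 * 100 = 78.8968
CC = min(100, 78.8968) = 78.8968 ≈ 78.9%

78.9%


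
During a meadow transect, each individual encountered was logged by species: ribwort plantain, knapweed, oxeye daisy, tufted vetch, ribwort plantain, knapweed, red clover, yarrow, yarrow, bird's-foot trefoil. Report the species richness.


Total individuals logged = 10
Distinct species (count of individuals): ribwort plantain (2), knapweed (2), oxeye daisy (1), tufted vetch (1), red clover (1), yarrow (2), bird's-foot trefoil (1)
Species richness = number of distinct species = 7

7


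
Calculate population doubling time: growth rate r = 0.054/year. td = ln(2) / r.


td = ln(2) / 0.054 = 0.693147 / 0.054 = 12.8361 ≈ 12.8 years

12.8 years


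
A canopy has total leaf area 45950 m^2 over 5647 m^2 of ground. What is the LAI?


LAI = 45950 / 5647 = 8.1371 ≈ 8.14

8.14


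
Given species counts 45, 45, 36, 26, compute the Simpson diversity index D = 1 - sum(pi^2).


Total N = 45 + 45 + 36 + 26 = 152
Per-species terms:
  p = 45/152 = 0.296053; p^2 = 0.296053^2 = 0.087647
  p = 45/152 = 0.296053; p^2 = 0.296053^2 = 0.087647
  p = 36/152 = 0.236842; p^2 = 0.236842^2 = 0.056094
  p = 26/152 = 0.171053; p^2 = 0.171053^2 = 0.029259
sum(p^2) = 0.087647 + 0.087647 + 0.056094 + 0.029259 = 0.260647
D = 1 - 0.260647 = 0.739353 ≈ 0.7394

0.7394


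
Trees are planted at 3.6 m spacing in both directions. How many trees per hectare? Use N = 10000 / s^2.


N = 10000 / 3.6^2 = 10000 / 12.96 = 771.605 ≈ 772 trees/ha

772 trees/ha


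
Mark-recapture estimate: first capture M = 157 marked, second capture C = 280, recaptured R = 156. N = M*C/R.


N = M * C / R = 157 * 280 / 156 = 43960 / 156 = 281.79 ≈ 282

282 individuals


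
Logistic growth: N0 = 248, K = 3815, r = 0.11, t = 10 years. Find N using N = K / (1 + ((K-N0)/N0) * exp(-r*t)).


(K - N0)/N0 = (3815 - 248)/248 = 3567/248 = 14.3831
r*t = 0.11 * 10 = 1.1; exp(-1.1) = 0.332871
14.3831 * 0.332871 = 4.78772
1 + 4.78772 = 5.78772
N = 3815 / 5.78772 = 659.154 ≈ 659

659


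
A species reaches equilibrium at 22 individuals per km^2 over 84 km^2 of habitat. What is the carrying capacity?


K = 22 * 84 = 1848 individuals

1848 individuals


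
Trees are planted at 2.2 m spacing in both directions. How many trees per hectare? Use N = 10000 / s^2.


N = 10000 / 2.2^2 = 10000 / 4.84 = 2066.12 ≈ 2066 trees/ha

2066 trees/ha


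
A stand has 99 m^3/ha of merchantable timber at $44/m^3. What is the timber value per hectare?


Value = 99 * 44 = $4356/ha

$4356/ha


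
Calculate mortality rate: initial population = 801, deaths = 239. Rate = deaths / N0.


Mortality rate = 239 / 801 = 0.298377 ≈ 0.2984

0.2984


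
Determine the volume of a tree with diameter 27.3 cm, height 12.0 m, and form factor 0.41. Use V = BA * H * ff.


(D/200)^2 = (27.3/200)^2 = 0.1365^2 = 0.01863225
BA = 3.141593 * 0.01863225 = 0.0585349 m^2
V = 0.0585349 * 12.0 * 0.41 = 0.287992 ≈ 0.288 m^3

0.288 m^3


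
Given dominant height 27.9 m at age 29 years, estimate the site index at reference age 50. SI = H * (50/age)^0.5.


50/29 = 1.72414
(1.72414)^0.5 = 1.31307
SI = 27.9 * 1.31307 = 36.6347 ≈ 36.6 m

36.6 m


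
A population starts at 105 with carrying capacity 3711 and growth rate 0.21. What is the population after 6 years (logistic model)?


(K - N0)/N0 = (3711 - 105)/105 = 3606/105 = 34.3429
r*t = 0.21 * 6 = 1.26; exp(-1.26) = 0.283654
34.3429 * 0.283654 = 9.74150
1 + 9.74150 = 10.7415
N = 3711 / 10.7415 = 345.482 ≈ 345

345


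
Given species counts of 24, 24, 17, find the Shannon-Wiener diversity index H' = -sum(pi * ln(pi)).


Total N = 24 + 24 + 17 = 65
Per-species terms:
  p = 24/65 = 0.369231; ln(p) = -0.996333; p*ln(p) = 0.369231 * (-0.996333) = -0.367877
  p = 24/65 = 0.369231; ln(p) = -0.996333; p*ln(p) = 0.369231 * (-0.996333) = -0.367877
  p = 17/65 = 0.261538; ln(p) = -1.341176; p*ln(p) = 0.261538 * (-1.341176) = -0.350768
sum(p*ln(p)) = (-0.367877) + (-0.367877) + (-0.350768) = -1.086522
H' = -(-1.086522) = 1.086522 ≈ 1.0865

1.0865


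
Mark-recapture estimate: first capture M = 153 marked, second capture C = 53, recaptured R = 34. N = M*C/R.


N = M * C / R = 153 * 53 / 34 = 8109 / 34 = 238.50 ≈ 239

239 individuals


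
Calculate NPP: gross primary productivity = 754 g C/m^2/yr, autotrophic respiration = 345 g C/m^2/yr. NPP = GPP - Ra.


NPP = GPP - Ra = 754 - 345 = 409 g C/m^2/yr

409 g C/m^2/yr


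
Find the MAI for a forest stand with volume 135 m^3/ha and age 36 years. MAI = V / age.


MAI = 135 / 36 = 3.75 m^3/ha/yr

3.75 m^3/ha/yr


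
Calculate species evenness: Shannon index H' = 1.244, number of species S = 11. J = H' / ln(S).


ln(11) = 2.39790
J = H' / ln(S) = 1.244 / 2.39790 = 0.518787 ≈ 0.5188

0.5188


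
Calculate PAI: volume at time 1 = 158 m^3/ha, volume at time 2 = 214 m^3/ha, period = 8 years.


PAI = (V2 - V1) / period = (214 - 158) / 8 = 56 / 8 = 7.00 m^3/ha/yr

7.00 m^3/ha/yr


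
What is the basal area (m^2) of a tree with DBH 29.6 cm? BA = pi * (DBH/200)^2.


D/200 = 29.6/200 = 0.148 m
(D/200)^2 = 0.148^2 = 0.021904
BA = 3.141593 * 0.021904 = 0.0688135 ≈ 0.0688 m^2

0.0688 m^2


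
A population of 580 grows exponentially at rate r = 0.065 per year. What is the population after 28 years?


r*t = 0.065 * 28 = 1.82
exp(1.82) = 6.17186
N = 580 * 6.17186 = 3579.68 ≈ 3580

3580


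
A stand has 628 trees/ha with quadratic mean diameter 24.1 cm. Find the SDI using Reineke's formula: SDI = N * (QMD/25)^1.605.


QMD/25 = 24.1/25 = 0.964
(0.964)^1.605 = exp(1.605 * ln(0.964)) = exp(1.605 * (-0.0366640)) = exp(-0.0588457) = 0.942852
SDI = 628 * 0.942852 = 592.111 ≈ 592

592


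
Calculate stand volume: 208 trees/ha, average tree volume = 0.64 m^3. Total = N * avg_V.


V_stand = 208 * 0.64 = 133.12 ≈ 133.1 m^3/ha

133.1 m^3/ha


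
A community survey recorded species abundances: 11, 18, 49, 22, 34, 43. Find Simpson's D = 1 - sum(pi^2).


Total N = 11 + 18 + 49 + 22 + 34 + 43 = 177
Per-species terms:
  p = 11/177 = 0.062147; p^2 = 0.062147^2 = 0.003862
  p = 18/177 = 0.101695; p^2 = 0.101695^2 = 0.010342
  p = 49/177 = 0.276836; p^2 = 0.276836^2 = 0.076638
  p = 22/177 = 0.124294; p^2 = 0.124294^2 = 0.015449
  p = 34/177 = 0.192090; p^2 = 0.192090^2 = 0.036899
  p = 43/177 = 0.242938; p^2 = 0.242938^2 = 0.059019
sum(p^2) = 0.003862 + 0.010342 + 0.076638 + 0.015449 + 0.036899 + 0.059019 = 0.202209
D = 1 - 0.202209 = 0.797791 ≈ 0.7978

0.7978


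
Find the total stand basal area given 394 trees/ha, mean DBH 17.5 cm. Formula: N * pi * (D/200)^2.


(D/200)^2 = (17.5/200)^2 = 0.0875^2 = 0.00765625
Individual BA = 3.141593 * 0.00765625 = 0.0240528 m^2
Stand BA = 394 * 0.0240528 = 9.47680 ≈ 9.48 m^2/ha

9.48 m^2/ha


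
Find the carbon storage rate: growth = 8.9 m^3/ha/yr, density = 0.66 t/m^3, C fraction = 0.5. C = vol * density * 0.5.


C = 8.9 * 0.66 * 0.5 = 2.937 ≈ 2.94 t C/ha/yr

2.94 t C/ha/yr


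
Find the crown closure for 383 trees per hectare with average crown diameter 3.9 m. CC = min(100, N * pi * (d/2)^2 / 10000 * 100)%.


(d/2)^2 = (3.9/2)^2 = 1.95^2 = 3.8025
Crown area = 3.141593 * 3.8025 = 11.9459 m^2
N * area / 10000 * 100 = 383 * 11.9459 / 10000 * 100 = 45.7528
CC = min(100, 45.7528) = 45.7528 ≈ 45.8%

45.8%


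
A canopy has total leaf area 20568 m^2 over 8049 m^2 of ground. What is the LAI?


LAI = 20568 / 8049 = 2.5553 ≈ 2.56

2.56


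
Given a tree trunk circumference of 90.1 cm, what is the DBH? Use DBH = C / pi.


DBH = C / pi = 90.1 / 3.141593 = 28.6797 ≈ 28.68 cm

28.68 cm


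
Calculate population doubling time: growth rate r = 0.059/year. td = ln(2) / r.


td = ln(2) / 0.059 = 0.693147 / 0.059 = 11.7483 ≈ 11.7 years

11.7 years


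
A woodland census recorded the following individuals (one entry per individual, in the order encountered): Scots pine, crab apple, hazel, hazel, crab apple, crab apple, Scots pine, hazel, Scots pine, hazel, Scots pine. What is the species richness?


Total individuals logged = 11
Distinct species (count of individuals): Scots pine (4), crab apple (3), hazel (4)
Species richness = number of distinct species = 3

3


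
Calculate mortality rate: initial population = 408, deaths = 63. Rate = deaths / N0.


Mortality rate = 63 / 408 = 0.154412 ≈ 0.1544

0.1544


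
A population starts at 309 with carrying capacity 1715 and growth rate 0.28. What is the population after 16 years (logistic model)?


(K - N0)/N0 = (1715 - 309)/309 = 1406/309 = 4.55016
r*t = 0.28 * 16 = 4.48; exp(-4.48) = 0.0113334
4.55016 * 0.0113334 = 0.0515688
1 + 0.0515688 = 1.05157
N = 1715 / 1.05157 = 1630.89 ≈ 1631

1631


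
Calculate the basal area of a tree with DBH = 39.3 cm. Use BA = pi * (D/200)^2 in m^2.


D/200 = 39.3/200 = 0.1965 m
(D/200)^2 = 0.1965^2 = 0.03861225
BA = 3.141593 * 0.03861225 = 0.121304 ≈ 0.1213 m^2

0.1213 m^2


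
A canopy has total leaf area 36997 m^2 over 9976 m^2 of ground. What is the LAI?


LAI = 36997 / 9976 = 3.7086 ≈ 3.71

3.71


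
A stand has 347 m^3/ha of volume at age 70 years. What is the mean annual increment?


MAI = 347 / 70 = 4.9571 ≈ 4.96 m^3/ha/yr

4.96 m^3/ha/yr


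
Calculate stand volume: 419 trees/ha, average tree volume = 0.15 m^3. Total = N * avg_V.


V_stand = 419 * 0.15 = 62.85 ≈ 62.9 m^3/ha

62.9 m^3/ha


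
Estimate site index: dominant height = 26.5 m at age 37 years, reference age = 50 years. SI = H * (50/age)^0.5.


50/37 = 1.35135
(1.35135)^0.5 = 1.16248
SI = 26.5 * 1.16248 = 30.8057 ≈ 30.8 m

30.8 m


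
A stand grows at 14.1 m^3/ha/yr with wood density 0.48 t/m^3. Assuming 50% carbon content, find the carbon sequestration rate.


C = 14.1 * 0.48 * 0.5 = 3.384 ≈ 3.38 t C/ha/yr

3.38 t C/ha/yr


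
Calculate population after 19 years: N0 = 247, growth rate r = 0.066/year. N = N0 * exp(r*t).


r*t = 0.066 * 19 = 1.254
exp(1.254) = 3.50433
N = 247 * 3.50433 = 865.570 ≈ 866

866


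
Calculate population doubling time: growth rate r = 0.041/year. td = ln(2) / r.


td = ln(2) / 0.041 = 0.693147 / 0.041 = 16.9060 ≈ 16.9 years

16.9 years


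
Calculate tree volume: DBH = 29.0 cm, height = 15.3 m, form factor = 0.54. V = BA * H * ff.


(D/200)^2 = (29.0/200)^2 = 0.145^2 = 0.021025
BA = 3.141593 * 0.021025 = 0.0660520 m^2
V = 0.0660520 * 15.3 * 0.54 = 0.545722 ≈ 0.546 m^3

0.546 m^3


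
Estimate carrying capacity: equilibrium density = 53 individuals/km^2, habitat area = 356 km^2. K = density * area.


K = 53 * 356 = 18868 individuals

18868 individuals


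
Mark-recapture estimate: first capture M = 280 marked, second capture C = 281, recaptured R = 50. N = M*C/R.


N = M * C / R = 280 * 281 / 50 = 78680 / 50 = 1573.60 ≈ 1574

1574 individuals


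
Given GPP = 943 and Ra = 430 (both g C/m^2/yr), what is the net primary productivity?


NPP = GPP - Ra = 943 - 430 = 513 g C/m^2/yr

513 g C/m^2/yr


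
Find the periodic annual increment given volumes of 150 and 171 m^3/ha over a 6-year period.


PAI = (V2 - V1) / period = (171 - 150) / 6 = 21 / 6 = 3.50 m^3/ha/yr

3.50 m^3/ha/yr


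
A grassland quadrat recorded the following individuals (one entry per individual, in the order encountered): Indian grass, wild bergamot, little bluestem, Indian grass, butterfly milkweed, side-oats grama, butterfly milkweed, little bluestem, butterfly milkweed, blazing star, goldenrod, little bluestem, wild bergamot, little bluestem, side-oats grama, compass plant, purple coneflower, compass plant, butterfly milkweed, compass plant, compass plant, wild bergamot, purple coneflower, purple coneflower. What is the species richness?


Total individuals logged = 24
Distinct species (count of individuals): Indian grass (2), wild bergamot (3), little bluestem (4), butterfly milkweed (4), side-oats grama (2), blazing star (1), goldenrod (1), compass plant (4), purple coneflower (3)
Species richness = number of distinct species = 9

9


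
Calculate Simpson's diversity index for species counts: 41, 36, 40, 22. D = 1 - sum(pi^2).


Total N = 41 + 36 + 40 + 22 = 139
Per-species terms:
  p = 41/139 = 0.294964; p^2 = 0.294964^2 = 0.087004
  p = 36/139 = 0.258993; p^2 = 0.258993^2 = 0.067077
  p = 40/139 = 0.287770; p^2 = 0.287770^2 = 0.082812
  p = 22/139 = 0.158273; p^2 = 0.158273^2 = 0.025050
sum(p^2) = 0.087004 + 0.067077 + 0.082812 + 0.025050 = 0.261943
D = 1 - 0.261943 = 0.738057 ≈ 0.7381

0.7381


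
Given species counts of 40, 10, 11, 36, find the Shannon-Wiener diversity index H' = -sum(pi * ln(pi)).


Total N = 40 + 10 + 11 + 36 = 97
Per-species terms:
  p = 40/97 = 0.412371; ln(p) = -0.885832; p*ln(p) = 0.412371 * (-0.885832) = -0.365291
  p = 10/97 = 0.103093; ln(p) = -2.272124; p*ln(p) = 0.103093 * (-2.272124) = -0.234240
  p = 11/97 = 0.113402; ln(p) = -2.176816; p*ln(p) = 0.113402 * (-2.176816) = -0.246855
  p = 36/97 = 0.371134; ln(p) = -0.991192; p*ln(p) = 0.371134 * (-0.991192) = -0.367865
sum(p*ln(p)) = (-0.365291) + (-0.234240) + (-0.246855) + (-0.367865) = -1.214251
H' = -(-1.214251) = 1.214251 ≈ 1.2143

1.2143


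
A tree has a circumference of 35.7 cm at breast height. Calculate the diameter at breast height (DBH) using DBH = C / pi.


DBH = C / pi = 35.7 / 3.141593 = 11.3637 ≈ 11.36 cm

11.36 cm


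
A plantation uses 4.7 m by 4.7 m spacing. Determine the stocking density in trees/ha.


N = 10000 / 4.7^2 = 10000 / 22.09 = 452.694 ≈ 453 trees/ha

453 trees/ha


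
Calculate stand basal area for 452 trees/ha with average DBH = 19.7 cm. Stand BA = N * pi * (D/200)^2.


(D/200)^2 = (19.7/200)^2 = 0.0985^2 = 0.00970225
Individual BA = 3.141593 * 0.00970225 = 0.0304805 m^2
Stand BA = 452 * 0.0304805 = 13.7772 ≈ 13.78 m^2/ha

13.78 m^2/ha


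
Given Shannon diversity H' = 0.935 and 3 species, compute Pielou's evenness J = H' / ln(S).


ln(3) = 1.09861
J = H' / ln(S) = 0.935 / 1.09861 = 0.851075 ≈ 0.8511

0.8511


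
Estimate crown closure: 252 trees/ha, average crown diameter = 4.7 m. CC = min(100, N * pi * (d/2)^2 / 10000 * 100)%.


(d/2)^2 = (4.7/2)^2 = 2.35^2 = 5.5225
Crown area = 3.141593 * 5.5225 = 17.3494 m^2
N * area / 10000 * 100 = 252 * 17.3494 / 10000 * 100 = 43.7205
CC = min(100, 43.7205) = 43.7205 ≈ 43.7%

43.7%


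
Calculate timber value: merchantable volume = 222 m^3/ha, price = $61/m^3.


Value = 222 * 61 = $13542/ha

$13542/ha


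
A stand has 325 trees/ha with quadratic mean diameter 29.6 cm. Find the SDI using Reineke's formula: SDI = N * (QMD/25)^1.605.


QMD/25 = 29.6/25 = 1.184
(1.184)^1.605 = exp(1.605 * ln(1.184)) = exp(1.605 * 0.168899) = exp(0.271083) = 1.31138
SDI = 325 * 1.31138 = 426.199 ≈ 426

426


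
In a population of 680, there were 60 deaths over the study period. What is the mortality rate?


Mortality rate = 60 / 680 = 0.088235 ≈ 0.0882

0.0882


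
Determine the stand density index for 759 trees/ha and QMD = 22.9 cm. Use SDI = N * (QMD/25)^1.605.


QMD/25 = 22.9/25 = 0.916
(0.916)^1.605 = exp(1.605 * ln(0.916)) = exp(1.605 * (-0.0877389)) = exp(-0.140821) = 0.868645
SDI = 759 * 0.868645 = 659.302 ≈ 659

659


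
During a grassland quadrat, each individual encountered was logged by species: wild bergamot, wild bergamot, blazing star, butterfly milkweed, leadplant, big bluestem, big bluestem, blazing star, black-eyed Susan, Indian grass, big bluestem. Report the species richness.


Total individuals logged = 11
Distinct species (count of individuals): wild bergamot (2), blazing star (2), butterfly milkweed (1), leadplant (1), big bluestem (3), black-eyed Susan (1), Indian grass (1)
Species richness = number of distinct species = 7

7


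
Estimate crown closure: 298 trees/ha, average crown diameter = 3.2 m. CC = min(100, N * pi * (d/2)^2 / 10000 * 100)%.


(d/2)^2 = (3.2/2)^2 = 1.6^2 = 2.56
Crown area = 3.141593 * 2.56 = 8.04248 m^2
N * area / 10000 * 100 = 298 * 8.04248 / 10000 * 100 = 23.9666
CC = min(100, 23.9666) = 23.9666 ≈ 24.0%

24.0%


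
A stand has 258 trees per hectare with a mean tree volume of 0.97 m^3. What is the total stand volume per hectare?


V_stand = 258 * 0.97 = 250.26 ≈ 250.3 m^3/ha

250.3 m^3/ha


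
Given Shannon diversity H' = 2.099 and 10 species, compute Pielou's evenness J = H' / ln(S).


ln(10) = 2.30259
J = H' / ln(S) = 2.099 / 2.30259 = 0.911582 ≈ 0.9116

0.9116


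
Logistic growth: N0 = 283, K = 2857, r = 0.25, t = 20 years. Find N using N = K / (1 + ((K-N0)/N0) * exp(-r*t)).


(K - N0)/N0 = (2857 - 283)/283 = 2574/283 = 9.09541
r*t = 0.25 * 20 = 5; exp(-5) = 0.00673795
9.09541 * 0.00673795 = 0.0612844
1 + 0.0612844 = 1.06128
N = 2857 / 1.06128 = 2692.03 ≈ 2692

2692


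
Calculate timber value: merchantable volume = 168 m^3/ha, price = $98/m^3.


Value = 168 * 98 = $16464/ha

$16464/ha


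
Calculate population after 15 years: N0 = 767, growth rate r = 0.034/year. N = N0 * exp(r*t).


r*t = 0.034 * 15 = 0.51
exp(0.51) = 1.66529
N = 767 * 1.66529 = 1277.28 ≈ 1277

1277


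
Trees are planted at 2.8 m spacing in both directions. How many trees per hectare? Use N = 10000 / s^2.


N = 10000 / 2.8^2 = 10000 / 7.84 = 1275.51 ≈ 1276 trees/ha

1276 trees/ha


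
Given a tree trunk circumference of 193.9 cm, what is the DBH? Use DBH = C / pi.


DBH = C / pi = 193.9 / 3.141593 = 61.7203 ≈ 61.72 cm

61.72 cm


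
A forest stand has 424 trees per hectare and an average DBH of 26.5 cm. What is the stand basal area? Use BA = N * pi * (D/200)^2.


(D/200)^2 = (26.5/200)^2 = 0.1325^2 = 0.01755625
Individual BA = 3.141593 * 0.01755625 = 0.0551546 m^2
Stand BA = 424 * 0.0551546 = 23.3856 ≈ 23.39 m^2/ha

23.39 m^2/ha


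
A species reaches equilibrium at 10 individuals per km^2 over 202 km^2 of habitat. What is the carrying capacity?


K = 10 * 202 = 2020 individuals

2020 individuals


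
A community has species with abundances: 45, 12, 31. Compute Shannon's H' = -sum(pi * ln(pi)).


Total N = 45 + 12 + 31 = 88
Per-species terms:
  p = 45/88 = 0.511364; ln(p) = -0.670674; p*ln(p) = 0.511364 * (-0.670674) = -0.342959
  p = 12/88 = 0.136364; ln(p) = -1.992427; p*ln(p) = 0.136364 * (-1.992427) = -0.271695
  p = 31/88 = 0.352273; ln(p) = -1.043349; p*ln(p) = 0.352273 * (-1.043349) = -0.367544
sum(p*ln(p)) = (-0.342959) + (-0.271695) + (-0.367544) = -0.982198
H' = -(-0.982198) = 0.982198 ≈ 0.9822

0.9822


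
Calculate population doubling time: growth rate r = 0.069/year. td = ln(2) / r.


td = ln(2) / 0.069 = 0.693147 / 0.069 = 10.0456 ≈ 10.0 years

10.0 years


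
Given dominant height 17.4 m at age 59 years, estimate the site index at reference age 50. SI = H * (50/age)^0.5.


50/59 = 0.847458
(0.847458)^0.5 = 0.920575
SI = 17.4 * 0.920575 = 16.0180 ≈ 16.0 m

16.0 m


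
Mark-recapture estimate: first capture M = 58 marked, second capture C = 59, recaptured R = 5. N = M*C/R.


N = M * C / R = 58 * 59 / 5 = 3422 / 5 = 684.40 ≈ 684

684 individuals


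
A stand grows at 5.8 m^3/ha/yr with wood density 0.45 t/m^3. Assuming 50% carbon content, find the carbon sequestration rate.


C = 5.8 * 0.45 * 0.5 = 1.305 ≈ 1.31 t C/ha/yr

1.31 t C/ha/yr


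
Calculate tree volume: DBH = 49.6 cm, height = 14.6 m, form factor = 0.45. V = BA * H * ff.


(D/200)^2 = (49.6/200)^2 = 0.248^2 = 0.061504
BA = 3.141593 * 0.061504 = 0.193221 m^2
V = 0.193221 * 14.6 * 0.45 = 1.26946 ≈ 1.269 m^3

1.269 m^3


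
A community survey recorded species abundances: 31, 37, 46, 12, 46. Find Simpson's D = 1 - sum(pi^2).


Total N = 31 + 37 + 46 + 12 + 46 = 172
Per-species terms:
  p = 31/172 = 0.180233; p^2 = 0.180233^2 = 0.032484
  p = 37/172 = 0.215116; p^2 = 0.215116^2 = 0.046275
  p = 46/172 = 0.267442; p^2 = 0.267442^2 = 0.071525
  p = 12/172 = 0.069767; p^2 = 0.069767^2 = 0.004867
  p = 46/172 = 0.267442; p^2 = 0.267442^2 = 0.071525
sum(p^2) = 0.032484 + 0.046275 + 0.071525 + 0.004867 + 0.071525 = 0.226676
D = 1 - 0.226676 = 0.773324 ≈ 0.7733

0.7733


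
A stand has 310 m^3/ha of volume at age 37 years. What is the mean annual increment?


MAI = 310 / 37 = 8.3784 ≈ 8.38 m^3/ha/yr

8.38 m^3/ha/yr


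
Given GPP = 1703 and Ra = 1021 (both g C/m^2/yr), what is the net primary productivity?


NPP = GPP - Ra = 1703 - 1021 = 682 g C/m^2/yr

682 g C/m^2/yr


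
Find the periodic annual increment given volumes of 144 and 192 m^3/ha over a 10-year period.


PAI = (V2 - V1) / period = (192 - 144) / 10 = 48 / 10 = 4.80 m^3/ha/yr

4.80 m^3/ha/yr


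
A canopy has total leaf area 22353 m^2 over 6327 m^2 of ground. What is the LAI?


LAI = 22353 / 6327 = 3.5330 ≈ 3.53

3.53


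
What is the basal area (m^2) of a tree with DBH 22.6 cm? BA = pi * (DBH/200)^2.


D/200 = 22.6/200 = 0.113 m
(D/200)^2 = 0.113^2 = 0.012769
BA = 3.141593 * 0.012769 = 0.0401150 ≈ 0.0401 m^2

0.0401 m^2


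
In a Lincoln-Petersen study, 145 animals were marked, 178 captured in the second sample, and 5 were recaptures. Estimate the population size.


N = M * C / R = 145 * 178 / 5 = 25810 / 5 = 5162

5162 individuals


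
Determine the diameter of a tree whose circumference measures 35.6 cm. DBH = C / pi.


DBH = C / pi = 35.6 / 3.141593 = 11.3318 ≈ 11.33 cm

11.33 cm


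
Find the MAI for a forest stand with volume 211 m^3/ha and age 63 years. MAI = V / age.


MAI = 211 / 63 = 3.3492 ≈ 3.35 m^3/ha/yr

3.35 m^3/ha/yr


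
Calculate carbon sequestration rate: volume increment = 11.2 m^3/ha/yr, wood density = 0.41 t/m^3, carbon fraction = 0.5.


C = 11.2 * 0.41 * 0.5 = 2.296 ≈ 2.30 t C/ha/yr

2.30 t C/ha/yr


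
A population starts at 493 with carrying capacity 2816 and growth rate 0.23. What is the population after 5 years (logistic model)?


(K - N0)/N0 = (2816 - 493)/493 = 2323/493 = 4.71197
r*t = 0.23 * 5 = 1.15; exp(-1.15) = 0.316637
4.71197 * 0.316637 = 1.49198
1 + 1.49198 = 2.49198
N = 2816 / 2.49198 = 1130.03 ≈ 1130

1130


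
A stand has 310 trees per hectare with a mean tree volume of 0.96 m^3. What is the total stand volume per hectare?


V_stand = 310 * 0.96 = 297.6 m^3/ha

297.6 m^3/ha


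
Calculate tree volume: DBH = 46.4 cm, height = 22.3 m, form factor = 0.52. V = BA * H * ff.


(D/200)^2 = (46.4/200)^2 = 0.232^2 = 0.053824
BA = 3.141593 * 0.053824 = 0.169093 m^2
V = 0.169093 * 22.3 * 0.52 = 1.96080 ≈ 1.961 m^3

1.961 m^3


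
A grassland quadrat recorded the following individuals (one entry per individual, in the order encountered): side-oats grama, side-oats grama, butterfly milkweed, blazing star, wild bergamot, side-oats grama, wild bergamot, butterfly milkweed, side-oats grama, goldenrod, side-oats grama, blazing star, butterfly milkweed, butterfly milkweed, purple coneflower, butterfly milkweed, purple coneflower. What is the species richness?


Total individuals logged = 17
Distinct species (count of individuals): side-oats grama (5), butterfly milkweed (5), blazing star (2), wild bergamot (2), goldenrod (1), purple coneflower (2)
Species richness = number of distinct species = 6

6


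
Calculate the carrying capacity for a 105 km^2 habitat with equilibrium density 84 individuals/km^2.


K = 84 * 105 = 8820 individuals

8820 individuals


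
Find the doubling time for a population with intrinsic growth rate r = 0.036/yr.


td = ln(2) / 0.036 = 0.693147 / 0.036 = 19.2541 ≈ 19.3 years

19.3 years


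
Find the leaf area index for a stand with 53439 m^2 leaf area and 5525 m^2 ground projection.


LAI = 53439 / 5525 = 9.6722 ≈ 9.67

9.67


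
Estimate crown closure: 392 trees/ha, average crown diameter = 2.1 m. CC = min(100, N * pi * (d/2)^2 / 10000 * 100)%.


(d/2)^2 = (2.1/2)^2 = 1.05^2 = 1.1025
Crown area = 3.141593 * 1.1025 = 3.46361 m^2
N * area / 10000 * 100 = 392 * 3.46361 / 10000 * 100 = 13.5774
CC = min(100, 13.5774) = 13.5774 ≈ 13.6%

13.6%


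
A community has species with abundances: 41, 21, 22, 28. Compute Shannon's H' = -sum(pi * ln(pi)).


Total N = 41 + 21 + 22 + 28 = 112
Per-species terms:
  p = 41/112 = 0.366071; ln(p) = -1.004928; p*ln(p) = 0.366071 * (-1.004928) = -0.367875
  p = 21/112 = 0.187500; ln(p) = -1.673976; p*ln(p) = 0.187500 * (-1.673976) = -0.313871
  p = 22/112 = 0.196429; ln(p) = -1.627454; p*ln(p) = 0.196429 * (-1.627454) = -0.319679
  p = 28/112 = 0.250000; ln(p) = -1.386294; p*ln(p) = 0.250000 * (-1.386294) = -0.346574
sum(p*ln(p)) = (-0.367875) + (-0.313871) + (-0.319679) + (-0.346574) = -1.347999
H' = -(-1.347999) = 1.347999 ≈ 1.3480

1.3480


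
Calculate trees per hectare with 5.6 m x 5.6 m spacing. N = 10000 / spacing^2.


N = 10000 / 5.6^2 = 10000 / 31.36 = 318.878 ≈ 319 trees/ha

319 trees/ha


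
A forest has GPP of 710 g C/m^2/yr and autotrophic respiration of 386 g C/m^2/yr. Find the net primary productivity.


NPP = GPP - Ra = 710 - 386 = 324 g C/m^2/yr

324 g C/m^2/yr


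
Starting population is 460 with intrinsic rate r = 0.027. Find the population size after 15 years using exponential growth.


r*t = 0.027 * 15 = 0.405
exp(0.405) = 1.49930
N = 460 * 1.49930 = 689.678 ≈ 690

690


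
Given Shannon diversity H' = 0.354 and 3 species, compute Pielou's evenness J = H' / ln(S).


ln(3) = 1.09861
J = H' / ln(S) = 0.354 / 1.09861 = 0.322225 ≈ 0.3222

0.3222


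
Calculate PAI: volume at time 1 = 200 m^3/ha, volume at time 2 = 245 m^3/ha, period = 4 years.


PAI = (V2 - V1) / period = (245 - 200) / 4 = 45 / 4 = 11.25 m^3/ha/yr

11.25 m^3/ha/yr


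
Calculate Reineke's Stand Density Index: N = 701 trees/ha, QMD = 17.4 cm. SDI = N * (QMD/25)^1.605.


QMD/25 = 17.4/25 = 0.696
(0.696)^1.605 = exp(1.605 * ln(0.696)) = exp(1.605 * (-0.362406)) = exp(-0.581662) = 0.558969
SDI = 701 * 0.558969 = 391.837 ≈ 392

392
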